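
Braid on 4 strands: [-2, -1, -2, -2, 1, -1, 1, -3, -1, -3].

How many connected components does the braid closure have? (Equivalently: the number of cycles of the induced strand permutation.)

2

Derivation:
Track the strand permutation on 4 strands, starting from identity.
  step 1: s2^-1 swaps positions 2,3 -> [1 3 2 4]
  step 2: s1^-1 swaps positions 1,2 -> [3 1 2 4]
  step 3: s2^-1 swaps positions 2,3 -> [3 2 1 4]
  step 4: s2^-1 swaps positions 2,3 -> [3 1 2 4]
  step 5: s1 swaps positions 1,2 -> [1 3 2 4]
  step 6: s1^-1 swaps positions 1,2 -> [3 1 2 4]
  step 7: s1 swaps positions 1,2 -> [1 3 2 4]
  step 8: s3^-1 swaps positions 3,4 -> [1 3 4 2]
  step 9: s1^-1 swaps positions 1,2 -> [3 1 4 2]
  step 10: s3^-1 swaps positions 3,4 -> [3 1 2 4]
Final permutation (position -> original strand): [3 1 2 4]
Closure components = cycle count of this permutation = 2.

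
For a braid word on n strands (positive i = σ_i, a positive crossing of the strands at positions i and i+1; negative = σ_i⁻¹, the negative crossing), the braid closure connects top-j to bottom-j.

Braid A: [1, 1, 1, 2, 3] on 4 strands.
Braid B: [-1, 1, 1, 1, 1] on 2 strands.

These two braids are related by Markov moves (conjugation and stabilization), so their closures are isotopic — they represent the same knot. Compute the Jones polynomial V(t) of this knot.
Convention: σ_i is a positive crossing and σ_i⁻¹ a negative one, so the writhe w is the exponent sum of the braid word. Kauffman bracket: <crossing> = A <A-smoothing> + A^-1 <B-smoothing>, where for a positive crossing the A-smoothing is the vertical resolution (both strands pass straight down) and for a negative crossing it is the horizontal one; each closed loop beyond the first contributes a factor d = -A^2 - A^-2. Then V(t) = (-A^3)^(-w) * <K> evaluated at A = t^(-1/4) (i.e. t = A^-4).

Markov-equivalent braids have isotopic closures, hence identical knot invariants. Strip the Markov moves from each word to reach a common short braid β, then compute V(t) once on β.
Braid A: s1 s1 s1 s2 s3 on 4 strands reduces by inverse Markov moves (closure unchanged at each step):
  Destabilize: the word has the form β·s3 where s3 occurs only as the final letter (β ∈ B_3); drop it and the last strand → 3 strands.
  Destabilize: the word has the form β·s2 where s2 occurs only as the final letter (β ∈ B_2); drop it and the last strand → 2 strands.
Reduced to β = s1 s1 s1 on 2 strands, 3 crossings.
Braid B: s1^-1 s1 s1 s1 s1 on 2 strands reduces by inverse Markov moves (closure unchanged at each step):
  Deconjugate: the word is γ·β·γ⁻¹ with γ = s1^-1 (prefix) and γ⁻¹ = s1 (suffix); strip both.
Reduced to β = s1 s1 s1 on 2 strands, 3 crossings.
Both give the same β = s1 s1 s1 on 2 strands, so one state sum suffices:
Braid: s1 s1 s1 on 2 strands, 3 crossings.
Writhe w = (#positive) - (#negative) = 3 - 0 = 3.
Enumerate smoothing states for the bracket polynomial. There are 2^3 = 8 states.
Each crossing splits two ways (0=vertical, 1=horizontal). The state's weight is A^(#A-smoothings - #B-smoothings) * d^(loops - 1).
  state 000: A-exp=+3, loops=2, term = A^3 * d^1
  state 001: A-exp=+1, loops=1, term = A^1 * d^0
  state 010: A-exp=+1, loops=1, term = A^1 * d^0
  state 011: A-exp=-1, loops=2, term = A^-1 * d^1
  state 100: A-exp=+1, loops=1, term = A^1 * d^0
  state 101: A-exp=-1, loops=2, term = A^-1 * d^1
  state 110: A-exp=-1, loops=2, term = A^-1 * d^1
  state 111: A-exp=-3, loops=3, term = A^-3 * d^2
Collect the terms by A-exponent (count of states per loop number):
Powers of d = -A^2 - A^-2: d^2 = A^4 + 2 + A^-4.
  A^3 * (d) = -A^5 - A
  A^1 * (3) = 3*A
  A^-1 * (3*d) = -3*A - 3*A^-3
  A^-3 * (d^2) = A + 2*A^-3 + A^-7
Summing the groups: <K> = -A^5 - A^-3 + A^-7
Normalise by the writhe: (-A^3)^(-w) = (-A^3)^(-3) = -A^-9, so f(A) = -A^-9 * <K> = A^-4 + A^-12 - A^-16.
Substitute A = t^(-1/4), i.e. A^e → t^(-e/4): V(t) = -t^4 + t^3 + t

Answer: -t^4 + t^3 + t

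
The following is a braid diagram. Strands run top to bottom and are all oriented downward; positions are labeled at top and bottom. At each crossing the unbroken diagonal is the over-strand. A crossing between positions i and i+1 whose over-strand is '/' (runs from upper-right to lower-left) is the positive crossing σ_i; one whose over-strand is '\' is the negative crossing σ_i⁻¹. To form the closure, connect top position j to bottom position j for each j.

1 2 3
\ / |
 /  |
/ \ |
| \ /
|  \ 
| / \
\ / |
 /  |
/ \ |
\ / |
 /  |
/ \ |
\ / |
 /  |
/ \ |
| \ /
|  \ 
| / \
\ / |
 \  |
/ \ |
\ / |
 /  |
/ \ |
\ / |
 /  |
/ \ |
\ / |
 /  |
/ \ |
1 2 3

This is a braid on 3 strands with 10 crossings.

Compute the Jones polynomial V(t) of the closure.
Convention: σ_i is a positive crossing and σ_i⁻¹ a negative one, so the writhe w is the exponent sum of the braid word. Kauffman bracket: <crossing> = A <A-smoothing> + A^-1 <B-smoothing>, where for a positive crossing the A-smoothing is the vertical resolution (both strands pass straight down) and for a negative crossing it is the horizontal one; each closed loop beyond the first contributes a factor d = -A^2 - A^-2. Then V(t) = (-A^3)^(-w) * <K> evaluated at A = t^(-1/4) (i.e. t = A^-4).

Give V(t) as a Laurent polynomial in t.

t^8 - 2*t^7 + 3*t^6 - 4*t^5 + 3*t^4 - 3*t^3 + 3*t^2 - t + 1

Derivation:
Reading the diagram top to bottom ('/'-over between positions i,i+1 = s_i, '\'-over = s_i^-1): braid word = s1 s2^-1 s1 s1 s1 s2^-1 s1^-1 s1 s1 s1.
First cancel adjacent σ_i σ_i⁻¹ pairs (Reidemeister II — same braid, same closure): s1 s2^-1 s1 s1 s1 s2^-1 s1^-1 s1 s1 s1 → s1 s2^-1 s1 s1 s1 s2^-1 s1 s1.
Braid: s1 s2^-1 s1 s1 s1 s2^-1 s1 s1 on 3 strands, 8 crossings.
Writhe w = (#positive) - (#negative) = 6 - 2 = 4.
State-sum expansion of <K>. There are 2^8 = 256 states.
For each crossing: s=0 is the vertical smoothing, s=1 horizontal. Crossing k contributes A^(sign_k * (1 - 2*s_k)); loop factor d = -A^2 - A^-2.
Tabulate the states by total A-exponent and number of loops L (A-exp: L × count):
  A^8: L=3 ×1
  A^6: L=2 ×8
  A^4: L=1 ×21, L=3 ×7
  A^2: L=2 ×54, L=4 ×2
  A^0: L=3 ×70
  A^-2: L=4 ×56
  A^-4: L=5 ×28
  A^-6: L=6 ×8
  A^-8: L=7 ×1
Each group contributes A^e * Σ count * d^(L-1):
Powers of d = -A^2 - A^-2: d^2 = A^4 + 2 + A^-4; d^3 = -A^6 - 3*A^2 - 3*A^-2 - A^-6; d^4 = A^8 + 4*A^4 + 6 + 4*A^-4 + A^-8; d^5 = -A^10 - 5*A^6 - 10*A^2 - 10*A^-2 - 5*A^-6 - A^-10; d^6 = A^12 + 6*A^8 + 15*A^4 + 20 + 15*A^-4 + 6*A^-8 + A^-12.
  A^8 * (d^2) = A^12 + 2*A^8 + A^4
  A^6 * (8*d) = -8*A^8 - 8*A^4
  A^4 * (21 + 7*d^2) = 7*A^8 + 35*A^4 + 7
  A^2 * (54*d + 2*d^3) = -2*A^8 - 60*A^4 - 60 - 2*A^-4
  A^0 * (70*d^2) = 70*A^4 + 140 + 70*A^-4
  A^-2 * (56*d^3) = -56*A^4 - 168 - 168*A^-4 - 56*A^-8
  A^-4 * (28*d^4) = 28*A^4 + 112 + 168*A^-4 + 112*A^-8 + 28*A^-12
  A^-6 * (8*d^5) = -8*A^4 - 40 - 80*A^-4 - 80*A^-8 - 40*A^-12 - 8*A^-16
  A^-8 * (d^6) = A^4 + 6 + 15*A^-4 + 20*A^-8 + 15*A^-12 + 6*A^-16 + A^-20
Summing the groups: <K> = A^12 - A^8 + 3*A^4 - 3 + 3*A^-4 - 4*A^-8 + 3*A^-12 - 2*A^-16 + A^-20
Normalise by the writhe: (-A^3)^(-w) = (-A^3)^(-4) = A^-12, so f(A) = A^-12 * <K> = 1 - A^-4 + 3*A^-8 - 3*A^-12 + 3*A^-16 - 4*A^-20 + 3*A^-24 - 2*A^-28 + A^-32.
Substitute A = t^(-1/4), i.e. A^e → t^(-e/4): V(t) = t^8 - 2*t^7 + 3*t^6 - 4*t^5 + 3*t^4 - 3*t^3 + 3*t^2 - t + 1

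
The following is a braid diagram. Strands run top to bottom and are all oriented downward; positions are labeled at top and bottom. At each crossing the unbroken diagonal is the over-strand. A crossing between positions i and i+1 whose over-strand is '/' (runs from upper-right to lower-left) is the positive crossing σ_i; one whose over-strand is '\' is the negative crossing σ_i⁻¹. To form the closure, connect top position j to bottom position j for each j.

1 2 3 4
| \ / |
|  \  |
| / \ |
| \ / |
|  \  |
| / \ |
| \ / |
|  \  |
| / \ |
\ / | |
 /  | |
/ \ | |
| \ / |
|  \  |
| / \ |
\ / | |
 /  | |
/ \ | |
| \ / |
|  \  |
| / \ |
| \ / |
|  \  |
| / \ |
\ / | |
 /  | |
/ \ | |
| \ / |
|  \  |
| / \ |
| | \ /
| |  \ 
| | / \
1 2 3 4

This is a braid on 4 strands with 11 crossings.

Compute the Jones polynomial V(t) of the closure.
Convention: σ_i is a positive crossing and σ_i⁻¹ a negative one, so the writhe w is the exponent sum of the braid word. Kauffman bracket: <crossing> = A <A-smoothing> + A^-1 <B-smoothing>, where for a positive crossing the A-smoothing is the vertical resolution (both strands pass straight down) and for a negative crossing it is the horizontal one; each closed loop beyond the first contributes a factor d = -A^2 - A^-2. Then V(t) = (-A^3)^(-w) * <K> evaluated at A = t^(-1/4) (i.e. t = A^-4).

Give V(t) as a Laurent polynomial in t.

-t + 3 - 4*t^-1 + 7*t^-2 - 8*t^-3 + 9*t^-4 - 9*t^-5 + 7*t^-6 - 5*t^-7 + 3*t^-8 - t^-9

Derivation:
Reading the diagram top to bottom ('/'-over between positions i,i+1 = s_i, '\'-over = s_i^-1): braid word = s2^-1 s2^-1 s2^-1 s1 s2^-1 s1 s2^-1 s2^-1 s1 s2^-1 s3^-1.
The presented braid s2^-1 s2^-1 s2^-1 s1 s2^-1 s1 s2^-1 s2^-1 s1 s2^-1 s3^-1 on 4 strands reduces by inverse Markov moves (closure unchanged at each step):
  Destabilize: the word has the form β·s3^-1 where s3^-1 occurs only as the final letter (β ∈ B_3); drop it and the last strand → 3 strands.
Reduced to β = s2^-1 s2^-1 s2^-1 s1 s2^-1 s1 s2^-1 s2^-1 s1 s2^-1 on 3 strands, 10 crossings.
Compute on β:
Braid: s2^-1 s2^-1 s2^-1 s1 s2^-1 s1 s2^-1 s2^-1 s1 s2^-1 on 3 strands, 10 crossings.
Writhe w = (#positive) - (#negative) = 3 - 7 = -4.
Enumerate smoothing states for the bracket polynomial. There are 2^10 = 1024 states.
Each crossing splits two ways (0=vertical, 1=horizontal). The state's weight is A^(#A-smoothings - #B-smoothings) * d^(loops - 1).
Tabulate the states by total A-exponent and number of loops L (A-exp: L × count):
  A^10: L=8 ×1
  A^8: L=7 ×10
  A^6: L=6 ×45
  A^4: L=5 ×119, L=7 ×1
  A^2: L=4 ×202, L=6 ×8
  A^0: L=3 ×224, L=5 ×28
  A^-2: L=2 ×156, L=4 ×53, L=6 ×1
  A^-4: L=1 ×57, L=3 ×59, L=5 ×4
  A^-6: L=2 ×38, L=4 ×7
  A^-8: L=3 ×10
  A^-10: L=4 ×1
Each group contributes A^e * Σ count * d^(L-1):
Powers of d = -A^2 - A^-2: d^2 = A^4 + 2 + A^-4; d^3 = -A^6 - 3*A^2 - 3*A^-2 - A^-6; d^4 = A^8 + 4*A^4 + 6 + 4*A^-4 + A^-8; d^5 = -A^10 - 5*A^6 - 10*A^2 - 10*A^-2 - 5*A^-6 - A^-10; d^6 = A^12 + 6*A^8 + 15*A^4 + 20 + 15*A^-4 + 6*A^-8 + A^-12; d^7 = -A^14 - 7*A^10 - 21*A^6 - 35*A^2 - 35*A^-2 - 21*A^-6 - 7*A^-10 - A^-14.
  A^10 * (d^7) = -A^24 - 7*A^20 - 21*A^16 - 35*A^12 - 35*A^8 - 21*A^4 - 7 - A^-4
  A^8 * (10*d^6) = 10*A^20 + 60*A^16 + 150*A^12 + 200*A^8 + 150*A^4 + 60 + 10*A^-4
  A^6 * (45*d^5) = -45*A^16 - 225*A^12 - 450*A^8 - 450*A^4 - 225 - 45*A^-4
  A^4 * (119*d^4 + d^6) = A^16 + 125*A^12 + 491*A^8 + 734*A^4 + 491 + 125*A^-4 + A^-8
  A^2 * (202*d^3 + 8*d^5) = -8*A^12 - 242*A^8 - 686*A^4 - 686 - 242*A^-4 - 8*A^-8
  A^0 * (224*d^2 + 28*d^4) = 28*A^8 + 336*A^4 + 616 + 336*A^-4 + 28*A^-8
  A^-2 * (156*d + 53*d^3 + d^5) = -A^8 - 58*A^4 - 325 - 325*A^-4 - 58*A^-8 - A^-12
  A^-4 * (57 + 59*d^2 + 4*d^4) = 4*A^4 + 75 + 199*A^-4 + 75*A^-8 + 4*A^-12
  A^-6 * (38*d + 7*d^3) = -7 - 59*A^-4 - 59*A^-8 - 7*A^-12
  A^-8 * (10*d^2) = 10*A^-4 + 20*A^-8 + 10*A^-12
  A^-10 * (d^3) = -A^-4 - 3*A^-8 - 3*A^-12 - A^-16
Summing the groups: <K> = -A^24 + 3*A^20 - 5*A^16 + 7*A^12 - 9*A^8 + 9*A^4 - 8 + 7*A^-4 - 4*A^-8 + 3*A^-12 - A^-16
Normalise by the writhe: (-A^3)^(-w) = (-A^3)^(4) = A^12, so f(A) = A^12 * <K> = -A^36 + 3*A^32 - 5*A^28 + 7*A^24 - 9*A^20 + 9*A^16 - 8*A^12 + 7*A^8 - 4*A^4 + 3 - A^-4.
Substitute A = t^(-1/4), i.e. A^e → t^(-e/4): V(t) = -t + 3 - 4*t^-1 + 7*t^-2 - 8*t^-3 + 9*t^-4 - 9*t^-5 + 7*t^-6 - 5*t^-7 + 3*t^-8 - t^-9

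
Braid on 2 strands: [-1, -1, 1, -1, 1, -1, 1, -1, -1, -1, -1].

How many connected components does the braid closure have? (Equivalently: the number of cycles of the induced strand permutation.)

Track the strand permutation on 2 strands, starting from identity.
  step 1: s1^-1 swaps positions 1,2 -> [2 1]
  step 2: s1^-1 swaps positions 1,2 -> [1 2]
  step 3: s1 swaps positions 1,2 -> [2 1]
  step 4: s1^-1 swaps positions 1,2 -> [1 2]
  step 5: s1 swaps positions 1,2 -> [2 1]
  step 6: s1^-1 swaps positions 1,2 -> [1 2]
  step 7: s1 swaps positions 1,2 -> [2 1]
  step 8: s1^-1 swaps positions 1,2 -> [1 2]
  step 9: s1^-1 swaps positions 1,2 -> [2 1]
  step 10: s1^-1 swaps positions 1,2 -> [1 2]
  step 11: s1^-1 swaps positions 1,2 -> [2 1]
Final permutation (position -> original strand): [2 1]
Closure components = cycle count of this permutation = 1.

Answer: 1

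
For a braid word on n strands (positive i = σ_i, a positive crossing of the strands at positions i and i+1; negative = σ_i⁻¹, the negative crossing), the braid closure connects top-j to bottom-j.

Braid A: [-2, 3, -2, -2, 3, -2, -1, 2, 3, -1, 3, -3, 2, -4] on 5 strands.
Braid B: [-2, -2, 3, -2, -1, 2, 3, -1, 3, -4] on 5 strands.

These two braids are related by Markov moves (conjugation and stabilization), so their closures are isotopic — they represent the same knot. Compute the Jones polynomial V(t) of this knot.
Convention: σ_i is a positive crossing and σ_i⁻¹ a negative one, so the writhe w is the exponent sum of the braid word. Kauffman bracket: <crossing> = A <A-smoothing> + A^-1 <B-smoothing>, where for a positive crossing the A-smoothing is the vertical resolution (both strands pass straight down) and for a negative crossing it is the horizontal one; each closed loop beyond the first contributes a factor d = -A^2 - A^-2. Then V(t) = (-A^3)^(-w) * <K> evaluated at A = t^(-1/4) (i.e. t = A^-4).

-t^3 + 2*t^2 - 3*t + 5 - 4*t^-1 + 4*t^-2 - 3*t^-3 + 2*t^-4 - t^-5

Derivation:
Markov-equivalent braids have isotopic closures, hence identical knot invariants. Strip the Markov moves from each word to reach a common short braid β, then compute V(t) once on β.
Braid A: s2^-1 s3 s2^-1 s2^-1 s3 s2^-1 s1^-1 s2 s3 s1^-1 s3 s3^-1 s2 s4^-1 on 5 strands reduces by inverse Markov moves (closure unchanged at each step):
  Destabilize: the word has the form β·s4^-1 where s4^-1 occurs only as the final letter (β ∈ B_4); drop it and the last strand → 4 strands.
  Deconjugate: the word is γ·β·γ⁻¹ with γ = s2^-1 s3 (prefix) and γ⁻¹ = s3^-1 s2 (suffix); strip both.
Reduced to β = s2^-1 s2^-1 s3 s2^-1 s1^-1 s2 s3 s1^-1 s3 on 4 strands, 9 crossings.
Braid B: s2^-1 s2^-1 s3 s2^-1 s1^-1 s2 s3 s1^-1 s3 s4^-1 on 5 strands reduces by inverse Markov moves (closure unchanged at each step):
  Destabilize: the word has the form β·s4^-1 where s4^-1 occurs only as the final letter (β ∈ B_4); drop it and the last strand → 4 strands.
Reduced to β = s2^-1 s2^-1 s3 s2^-1 s1^-1 s2 s3 s1^-1 s3 on 4 strands, 9 crossings.
Both give the same β = s2^-1 s2^-1 s3 s2^-1 s1^-1 s2 s3 s1^-1 s3 on 4 strands, so one state sum suffices:
Braid: s2^-1 s2^-1 s3 s2^-1 s1^-1 s2 s3 s1^-1 s3 on 4 strands, 9 crossings.
Writhe w = (#positive) - (#negative) = 4 - 5 = -1.
Computing the Kauffman bracket via state sum. There are 2^9 = 512 states.
Smooth each crossing (0=||, 1=⌣⌢); contribution A^(Σ sign_k(1-2s_k)) * d^(L-1).
Tabulate the states by total A-exponent and number of loops L (A-exp: L × count):
  A^9: L=5 ×1
  A^7: L=4 ×9
  A^5: L=3 ×32, L=5 ×4
  A^3: L=2 ×55, L=4 ×28, L=6 ×1
  A^1: L=1 ×39, L=3 ×77, L=5 ×10
  A^-1: L=2 ×87, L=4 ×38, L=6 ×1
  A^-3: L=1 ×14, L=3 ×64, L=5 ×6
  A^-5: L=2 ×17, L=4 ×19
  A^-7: L=3 ×7, L=5 ×2
  A^-9: L=4 ×1
Each group contributes A^e * Σ count * d^(L-1):
Powers of d = -A^2 - A^-2: d^2 = A^4 + 2 + A^-4; d^3 = -A^6 - 3*A^2 - 3*A^-2 - A^-6; d^4 = A^8 + 4*A^4 + 6 + 4*A^-4 + A^-8; d^5 = -A^10 - 5*A^6 - 10*A^2 - 10*A^-2 - 5*A^-6 - A^-10.
  A^9 * (d^4) = A^17 + 4*A^13 + 6*A^9 + 4*A^5 + A
  A^7 * (9*d^3) = -9*A^13 - 27*A^9 - 27*A^5 - 9*A
  A^5 * (32*d^2 + 4*d^4) = 4*A^13 + 48*A^9 + 88*A^5 + 48*A + 4*A^-3
  A^3 * (55*d + 28*d^3 + d^5) = -A^13 - 33*A^9 - 149*A^5 - 149*A - 33*A^-3 - A^-7
  A^1 * (39 + 77*d^2 + 10*d^4) = 10*A^9 + 117*A^5 + 253*A + 117*A^-3 + 10*A^-7
  A^-1 * (87*d + 38*d^3 + d^5) = -A^9 - 43*A^5 - 211*A - 211*A^-3 - 43*A^-7 - A^-11
  A^-3 * (14 + 64*d^2 + 6*d^4) = 6*A^5 + 88*A + 178*A^-3 + 88*A^-7 + 6*A^-11
  A^-5 * (17*d + 19*d^3) = -19*A - 74*A^-3 - 74*A^-7 - 19*A^-11
  A^-7 * (7*d^2 + 2*d^4) = 2*A + 15*A^-3 + 26*A^-7 + 15*A^-11 + 2*A^-15
  A^-9 * (d^3) = -A^-3 - 3*A^-7 - 3*A^-11 - A^-15
Summing the groups: <K> = A^17 - 2*A^13 + 3*A^9 - 4*A^5 + 4*A - 5*A^-3 + 3*A^-7 - 2*A^-11 + A^-15
Normalise by the writhe: (-A^3)^(-w) = (-A^3)^(1) = -A^3, so f(A) = -A^3 * <K> = -A^20 + 2*A^16 - 3*A^12 + 4*A^8 - 4*A^4 + 5 - 3*A^-4 + 2*A^-8 - A^-12.
Substitute A = t^(-1/4), i.e. A^e → t^(-e/4): V(t) = -t^3 + 2*t^2 - 3*t + 5 - 4*t^-1 + 4*t^-2 - 3*t^-3 + 2*t^-4 - t^-5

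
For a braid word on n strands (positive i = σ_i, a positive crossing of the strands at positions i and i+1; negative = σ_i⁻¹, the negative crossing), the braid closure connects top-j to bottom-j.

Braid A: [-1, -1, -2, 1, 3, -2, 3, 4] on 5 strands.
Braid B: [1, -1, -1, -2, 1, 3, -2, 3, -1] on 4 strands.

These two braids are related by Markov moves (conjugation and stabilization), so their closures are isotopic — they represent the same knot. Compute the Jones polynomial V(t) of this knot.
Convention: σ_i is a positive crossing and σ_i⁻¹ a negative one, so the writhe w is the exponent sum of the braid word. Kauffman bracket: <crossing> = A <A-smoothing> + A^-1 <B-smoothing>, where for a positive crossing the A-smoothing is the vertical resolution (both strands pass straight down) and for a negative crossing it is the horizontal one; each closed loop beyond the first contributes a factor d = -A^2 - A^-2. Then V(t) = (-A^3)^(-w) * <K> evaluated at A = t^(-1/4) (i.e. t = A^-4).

Markov-equivalent braids have isotopic closures, hence identical knot invariants. Strip the Markov moves from each word to reach a common short braid β, then compute V(t) once on β.
Braid A: s1^-1 s1^-1 s2^-1 s1 s3 s2^-1 s3 s4 on 5 strands reduces by inverse Markov moves (closure unchanged at each step):
  Destabilize: the word has the form β·s4 where s4 occurs only as the final letter (β ∈ B_4); drop it and the last strand → 4 strands.
Reduced to β = s1^-1 s1^-1 s2^-1 s1 s3 s2^-1 s3 on 4 strands, 7 crossings.
Braid B: s1 s1^-1 s1^-1 s2^-1 s1 s3 s2^-1 s3 s1^-1 on 4 strands reduces by inverse Markov moves (closure unchanged at each step):
  Deconjugate: the word is γ·β·γ⁻¹ with γ = s1 (prefix) and γ⁻¹ = s1^-1 (suffix); strip both.
Reduced to β = s1^-1 s1^-1 s2^-1 s1 s3 s2^-1 s3 on 4 strands, 7 crossings.
Both give the same β = s1^-1 s1^-1 s2^-1 s1 s3 s2^-1 s3 on 4 strands, so one state sum suffices:
Braid: s1^-1 s1^-1 s2^-1 s1 s3 s2^-1 s3 on 4 strands, 7 crossings.
Writhe w = (#positive) - (#negative) = 3 - 4 = -1.
Computing the Kauffman bracket via state sum. There are 2^7 = 128 states.
Each crossing splits two ways (0=vertical, 1=horizontal). The state's weight is A^(#A-smoothings - #B-smoothings) * d^(loops - 1).
Tabulate the states by total A-exponent and number of loops L (A-exp: L × count):
  A^7: L=4 ×1
  A^5: L=3 ×7
  A^3: L=2 ×17, L=4 ×4
  A^1: L=1 ×14, L=3 ×20, L=5 ×1
  A^-1: L=2 ×27, L=4 ×8
  A^-3: L=1 ×5, L=3 ×15, L=5 ×1
  A^-5: L=2 ×4, L=4 ×3
  A^-7: L=3 ×1
Each group contributes A^e * Σ count * d^(L-1):
Powers of d = -A^2 - A^-2: d^2 = A^4 + 2 + A^-4; d^3 = -A^6 - 3*A^2 - 3*A^-2 - A^-6; d^4 = A^8 + 4*A^4 + 6 + 4*A^-4 + A^-8.
  A^7 * (d^3) = -A^13 - 3*A^9 - 3*A^5 - A
  A^5 * (7*d^2) = 7*A^9 + 14*A^5 + 7*A
  A^3 * (17*d + 4*d^3) = -4*A^9 - 29*A^5 - 29*A - 4*A^-3
  A^1 * (14 + 20*d^2 + d^4) = A^9 + 24*A^5 + 60*A + 24*A^-3 + A^-7
  A^-1 * (27*d + 8*d^3) = -8*A^5 - 51*A - 51*A^-3 - 8*A^-7
  A^-3 * (5 + 15*d^2 + d^4) = A^5 + 19*A + 41*A^-3 + 19*A^-7 + A^-11
  A^-5 * (4*d + 3*d^3) = -3*A - 13*A^-3 - 13*A^-7 - 3*A^-11
  A^-7 * (d^2) = A^-3 + 2*A^-7 + A^-11
Summing the groups: <K> = -A^13 + A^9 - A^5 + 2*A - 2*A^-3 + A^-7 - A^-11
Normalise by the writhe: (-A^3)^(-w) = (-A^3)^(1) = -A^3, so f(A) = -A^3 * <K> = A^16 - A^12 + A^8 - 2*A^4 + 2 - A^-4 + A^-8.
Substitute A = t^(-1/4), i.e. A^e → t^(-e/4): V(t) = t^2 - t + 2 - 2*t^-1 + t^-2 - t^-3 + t^-4

Answer: t^2 - t + 2 - 2*t^-1 + t^-2 - t^-3 + t^-4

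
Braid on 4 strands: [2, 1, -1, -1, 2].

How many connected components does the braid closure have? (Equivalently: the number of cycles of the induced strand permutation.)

3

Derivation:
Track the strand permutation on 4 strands, starting from identity.
  step 1: s2 swaps positions 2,3 -> [1 3 2 4]
  step 2: s1 swaps positions 1,2 -> [3 1 2 4]
  step 3: s1^-1 swaps positions 1,2 -> [1 3 2 4]
  step 4: s1^-1 swaps positions 1,2 -> [3 1 2 4]
  step 5: s2 swaps positions 2,3 -> [3 2 1 4]
Final permutation (position -> original strand): [3 2 1 4]
Closure components = cycle count of this permutation = 3.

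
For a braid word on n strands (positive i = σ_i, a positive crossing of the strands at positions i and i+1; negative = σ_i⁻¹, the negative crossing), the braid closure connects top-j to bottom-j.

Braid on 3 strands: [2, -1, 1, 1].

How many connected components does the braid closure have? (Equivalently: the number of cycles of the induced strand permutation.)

Track the strand permutation on 3 strands, starting from identity.
  step 1: s2 swaps positions 2,3 -> [1 3 2]
  step 2: s1^-1 swaps positions 1,2 -> [3 1 2]
  step 3: s1 swaps positions 1,2 -> [1 3 2]
  step 4: s1 swaps positions 1,2 -> [3 1 2]
Final permutation (position -> original strand): [3 1 2]
Closure components = cycle count of this permutation = 1.

Answer: 1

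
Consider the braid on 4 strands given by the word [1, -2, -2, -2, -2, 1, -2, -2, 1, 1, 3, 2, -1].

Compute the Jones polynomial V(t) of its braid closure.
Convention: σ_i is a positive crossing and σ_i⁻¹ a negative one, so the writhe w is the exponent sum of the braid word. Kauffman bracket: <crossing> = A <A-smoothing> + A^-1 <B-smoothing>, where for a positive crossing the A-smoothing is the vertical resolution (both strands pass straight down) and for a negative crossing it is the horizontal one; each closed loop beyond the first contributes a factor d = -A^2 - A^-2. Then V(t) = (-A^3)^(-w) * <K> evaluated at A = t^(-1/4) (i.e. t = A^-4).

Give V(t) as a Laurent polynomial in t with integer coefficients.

-t^2 + 2*t - 3 + 5*t^-1 - 4*t^-2 + 5*t^-3 - 4*t^-4 + 2*t^-5 - t^-6

Derivation:
The presented braid s1 s2^-1 s2^-1 s2^-1 s2^-1 s1 s2^-1 s2^-1 s1 s1 s3 s2 s1^-1 on 4 strands reduces by inverse Markov moves (closure unchanged at each step):
  Deconjugate: the word is γ·β·γ⁻¹ with γ = s1 (prefix) and γ⁻¹ = s1^-1 (suffix); strip both.
  Deconjugate: the word is γ·β·γ⁻¹ with γ = s2^-1 (prefix) and γ⁻¹ = s2 (suffix); strip both.
  Destabilize: the word has the form β·s3 where s3 occurs only as the final letter (β ∈ B_3); drop it and the last strand → 3 strands.
Reduced to β = s2^-1 s2^-1 s2^-1 s1 s2^-1 s2^-1 s1 s1 on 3 strands, 8 crossings.
Compute on β:
Braid: s2^-1 s2^-1 s2^-1 s1 s2^-1 s2^-1 s1 s1 on 3 strands, 8 crossings.
Writhe w = (#positive) - (#negative) = 3 - 5 = -2.
Computing the Kauffman bracket via state sum. There are 2^8 = 256 states.
Each crossing splits two ways (0=vertical, 1=horizontal). The state's weight is A^(#A-smoothings - #B-smoothings) * d^(loops - 1).
Tabulate the states by total A-exponent and number of loops L (A-exp: L × count):
  A^8: L=6 ×1
  A^6: L=5 ×8
  A^4: L=4 ×27, L=6 ×1
  A^2: L=3 ×50, L=5 ×6
  A^0: L=2 ×53, L=4 ×17
  A^-2: L=1 ×27, L=3 ×28, L=5 ×1
  A^-4: L=2 ×24, L=4 ×4
  A^-6: L=3 ×8
  A^-8: L=4 ×1
Each group contributes A^e * Σ count * d^(L-1):
Powers of d = -A^2 - A^-2: d^2 = A^4 + 2 + A^-4; d^3 = -A^6 - 3*A^2 - 3*A^-2 - A^-6; d^4 = A^8 + 4*A^4 + 6 + 4*A^-4 + A^-8; d^5 = -A^10 - 5*A^6 - 10*A^2 - 10*A^-2 - 5*A^-6 - A^-10.
  A^8 * (d^5) = -A^18 - 5*A^14 - 10*A^10 - 10*A^6 - 5*A^2 - A^-2
  A^6 * (8*d^4) = 8*A^14 + 32*A^10 + 48*A^6 + 32*A^2 + 8*A^-2
  A^4 * (27*d^3 + d^5) = -A^14 - 32*A^10 - 91*A^6 - 91*A^2 - 32*A^-2 - A^-6
  A^2 * (50*d^2 + 6*d^4) = 6*A^10 + 74*A^6 + 136*A^2 + 74*A^-2 + 6*A^-6
  A^0 * (53*d + 17*d^3) = -17*A^6 - 104*A^2 - 104*A^-2 - 17*A^-6
  A^-2 * (27 + 28*d^2 + d^4) = A^6 + 32*A^2 + 89*A^-2 + 32*A^-6 + A^-10
  A^-4 * (24*d + 4*d^3) = -4*A^2 - 36*A^-2 - 36*A^-6 - 4*A^-10
  A^-6 * (8*d^2) = 8*A^-2 + 16*A^-6 + 8*A^-10
  A^-8 * (d^3) = -A^-2 - 3*A^-6 - 3*A^-10 - A^-14
Summing the groups: <K> = -A^18 + 2*A^14 - 4*A^10 + 5*A^6 - 4*A^2 + 5*A^-2 - 3*A^-6 + 2*A^-10 - A^-14
Normalise by the writhe: (-A^3)^(-w) = (-A^3)^(2) = A^6, so f(A) = A^6 * <K> = -A^24 + 2*A^20 - 4*A^16 + 5*A^12 - 4*A^8 + 5*A^4 - 3 + 2*A^-4 - A^-8.
Substitute A = t^(-1/4), i.e. A^e → t^(-e/4): V(t) = -t^2 + 2*t - 3 + 5*t^-1 - 4*t^-2 + 5*t^-3 - 4*t^-4 + 2*t^-5 - t^-6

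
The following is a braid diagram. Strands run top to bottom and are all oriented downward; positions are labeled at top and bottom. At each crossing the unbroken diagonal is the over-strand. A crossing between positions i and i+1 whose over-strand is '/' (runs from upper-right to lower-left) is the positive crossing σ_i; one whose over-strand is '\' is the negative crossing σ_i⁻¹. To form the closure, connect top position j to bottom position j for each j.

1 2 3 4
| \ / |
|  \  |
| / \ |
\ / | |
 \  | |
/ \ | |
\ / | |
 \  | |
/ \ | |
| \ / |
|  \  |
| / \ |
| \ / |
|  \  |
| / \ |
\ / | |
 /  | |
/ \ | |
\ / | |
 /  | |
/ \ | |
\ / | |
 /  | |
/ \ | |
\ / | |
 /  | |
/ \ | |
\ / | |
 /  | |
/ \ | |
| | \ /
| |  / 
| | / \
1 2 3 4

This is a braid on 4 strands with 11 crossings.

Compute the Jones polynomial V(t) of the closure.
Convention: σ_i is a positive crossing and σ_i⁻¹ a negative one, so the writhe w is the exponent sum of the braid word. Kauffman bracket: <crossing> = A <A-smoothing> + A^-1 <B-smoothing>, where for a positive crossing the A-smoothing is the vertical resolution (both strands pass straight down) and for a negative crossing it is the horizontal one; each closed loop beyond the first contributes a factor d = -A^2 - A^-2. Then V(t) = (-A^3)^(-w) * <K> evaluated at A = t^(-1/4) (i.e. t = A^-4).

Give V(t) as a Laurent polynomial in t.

Reading the diagram top to bottom ('/'-over between positions i,i+1 = s_i, '\'-over = s_i^-1): braid word = s2^-1 s1^-1 s1^-1 s2^-1 s2^-1 s1 s1 s1 s1 s1 s3.
The presented braid s2^-1 s1^-1 s1^-1 s2^-1 s2^-1 s1 s1 s1 s1 s1 s3 on 4 strands reduces by inverse Markov moves (closure unchanged at each step):
  Destabilize: the word has the form β·s3 where s3 occurs only as the final letter (β ∈ B_3); drop it and the last strand → 3 strands.
Reduced to β = s2^-1 s1^-1 s1^-1 s2^-1 s2^-1 s1 s1 s1 s1 s1 on 3 strands, 10 crossings.
Compute on β:
Braid: s2^-1 s1^-1 s1^-1 s2^-1 s2^-1 s1 s1 s1 s1 s1 on 3 strands, 10 crossings.
Writhe w = (#positive) - (#negative) = 5 - 5 = 0.
State-sum expansion of <K>. There are 2^10 = 1024 states.
Each crossing splits two ways (0=vertical, 1=horizontal). The state's weight is A^(#A-smoothings - #B-smoothings) * d^(loops - 1).
Tabulate the states by total A-exponent and number of loops L (A-exp: L × count):
  A^10: L=4 ×1
  A^8: L=3 ×10
  A^6: L=2 ×29, L=4 ×16
  A^4: L=1 ×26, L=3 ×74, L=5 ×20
  A^2: L=2 ×90, L=4 ×105, L=6 ×15
  A^0: L=1 ×15, L=3 ×141, L=5 ×90, L=7 ×6
  A^-2: L=2 ×35, L=4 ×130, L=6 ×44, L=8 ×1
  A^-4: L=3 ×40, L=5 ×69, L=7 ×11
  A^-6: L=4 ×25, L=6 ×19, L=8 ×1
  A^-8: L=5 ×8, L=7 ×2
  A^-10: L=6 ×1
Each group contributes A^e * Σ count * d^(L-1):
Powers of d = -A^2 - A^-2: d^2 = A^4 + 2 + A^-4; d^3 = -A^6 - 3*A^2 - 3*A^-2 - A^-6; d^4 = A^8 + 4*A^4 + 6 + 4*A^-4 + A^-8; d^5 = -A^10 - 5*A^6 - 10*A^2 - 10*A^-2 - 5*A^-6 - A^-10; d^6 = A^12 + 6*A^8 + 15*A^4 + 20 + 15*A^-4 + 6*A^-8 + A^-12; d^7 = -A^14 - 7*A^10 - 21*A^6 - 35*A^2 - 35*A^-2 - 21*A^-6 - 7*A^-10 - A^-14.
  A^10 * (d^3) = -A^16 - 3*A^12 - 3*A^8 - A^4
  A^8 * (10*d^2) = 10*A^12 + 20*A^8 + 10*A^4
  A^6 * (29*d + 16*d^3) = -16*A^12 - 77*A^8 - 77*A^4 - 16
  A^4 * (26 + 74*d^2 + 20*d^4) = 20*A^12 + 154*A^8 + 294*A^4 + 154 + 20*A^-4
  A^2 * (90*d + 105*d^3 + 15*d^5) = -15*A^12 - 180*A^8 - 555*A^4 - 555 - 180*A^-4 - 15*A^-8
  A^0 * (15 + 141*d^2 + 90*d^4 + 6*d^6) = 6*A^12 + 126*A^8 + 591*A^4 + 957 + 591*A^-4 + 126*A^-8 + 6*A^-12
  A^-2 * (35*d + 130*d^3 + 44*d^5 + d^7) = -A^12 - 51*A^8 - 371*A^4 - 900 - 900*A^-4 - 371*A^-8 - 51*A^-12 - A^-16
  A^-4 * (40*d^2 + 69*d^4 + 11*d^6) = 11*A^8 + 135*A^4 + 481 + 714*A^-4 + 481*A^-8 + 135*A^-12 + 11*A^-16
  A^-6 * (25*d^3 + 19*d^5 + d^7) = -A^8 - 26*A^4 - 141 - 300*A^-4 - 300*A^-8 - 141*A^-12 - 26*A^-16 - A^-20
  A^-8 * (8*d^4 + 2*d^6) = 2*A^4 + 20 + 62*A^-4 + 88*A^-8 + 62*A^-12 + 20*A^-16 + 2*A^-20
  A^-10 * (d^5) = -1 - 5*A^-4 - 10*A^-8 - 10*A^-12 - 5*A^-16 - A^-20
Summing the groups: <K> = -A^16 + A^12 - A^8 + 2*A^4 - 1 + 2*A^-4 - A^-8 + A^-12 - A^-16
Normalise by the writhe: (-A^3)^(-w) = (-A^3)^(0) = 1, so f(A) = 1 * <K> = -A^16 + A^12 - A^8 + 2*A^4 - 1 + 2*A^-4 - A^-8 + A^-12 - A^-16.
Substitute A = t^(-1/4), i.e. A^e → t^(-e/4): V(t) = -t^4 + t^3 - t^2 + 2*t - 1 + 2*t^-1 - t^-2 + t^-3 - t^-4

Answer: -t^4 + t^3 - t^2 + 2*t - 1 + 2*t^-1 - t^-2 + t^-3 - t^-4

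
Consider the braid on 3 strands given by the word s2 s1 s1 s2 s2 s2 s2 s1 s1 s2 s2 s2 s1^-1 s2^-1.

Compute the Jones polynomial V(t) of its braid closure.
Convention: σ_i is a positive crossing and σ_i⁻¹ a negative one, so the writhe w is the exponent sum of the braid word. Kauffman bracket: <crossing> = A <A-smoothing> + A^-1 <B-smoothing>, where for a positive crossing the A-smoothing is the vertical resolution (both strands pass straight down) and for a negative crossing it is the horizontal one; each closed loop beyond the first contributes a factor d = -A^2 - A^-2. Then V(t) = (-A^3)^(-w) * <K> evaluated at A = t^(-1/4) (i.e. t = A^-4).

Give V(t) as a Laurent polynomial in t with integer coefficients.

The presented braid s2 s1 s1 s2 s2 s2 s2 s1 s1 s2 s2 s2 s1^-1 s2^-1 on 3 strands reduces by inverse Markov moves (closure unchanged at each step):
  Deconjugate: the word is γ·β·γ⁻¹ with γ = s2 (prefix) and γ⁻¹ = s2^-1 (suffix); strip both.
  Deconjugate: the word is γ·β·γ⁻¹ with γ = s1 (prefix) and γ⁻¹ = s1^-1 (suffix); strip both.
Reduced to β = s1 s2 s2 s2 s2 s1 s1 s2 s2 s2 on 3 strands, 10 crossings.
Compute on β:
Braid: s1 s2 s2 s2 s2 s1 s1 s2 s2 s2 on 3 strands, 10 crossings.
Writhe w = (#positive) - (#negative) = 10 - 0 = 10.
Enumerate smoothing states for the bracket polynomial. There are 2^10 = 1024 states.
Smooth each crossing (0=||, 1=⌣⌢); contribution A^(Σ sign_k(1-2s_k)) * d^(L-1).
Tabulate the states by total A-exponent and number of loops L (A-exp: L × count):
  A^10: L=3 ×1
  A^8: L=2 ×10
  A^6: L=1 ×21, L=3 ×24
  A^4: L=2 ×84, L=4 ×36
  A^2: L=1 ×24, L=3 ×151, L=5 ×35
  A^0: L=2 ×72, L=4 ×159, L=6 ×21
  A^-2: L=3 ×98, L=5 ×105, L=7 ×7
  A^-4: L=4 ×76, L=6 ×43, L=8 ×1
  A^-6: L=5 ×35, L=7 ×10
  A^-8: L=6 ×9, L=8 ×1
  A^-10: L=7 ×1
Each group contributes A^e * Σ count * d^(L-1):
Powers of d = -A^2 - A^-2: d^2 = A^4 + 2 + A^-4; d^3 = -A^6 - 3*A^2 - 3*A^-2 - A^-6; d^4 = A^8 + 4*A^4 + 6 + 4*A^-4 + A^-8; d^5 = -A^10 - 5*A^6 - 10*A^2 - 10*A^-2 - 5*A^-6 - A^-10; d^6 = A^12 + 6*A^8 + 15*A^4 + 20 + 15*A^-4 + 6*A^-8 + A^-12; d^7 = -A^14 - 7*A^10 - 21*A^6 - 35*A^2 - 35*A^-2 - 21*A^-6 - 7*A^-10 - A^-14.
  A^10 * (d^2) = A^14 + 2*A^10 + A^6
  A^8 * (10*d) = -10*A^10 - 10*A^6
  A^6 * (21 + 24*d^2) = 24*A^10 + 69*A^6 + 24*A^2
  A^4 * (84*d + 36*d^3) = -36*A^10 - 192*A^6 - 192*A^2 - 36*A^-2
  A^2 * (24 + 151*d^2 + 35*d^4) = 35*A^10 + 291*A^6 + 536*A^2 + 291*A^-2 + 35*A^-6
  A^0 * (72*d + 159*d^3 + 21*d^5) = -21*A^10 - 264*A^6 - 759*A^2 - 759*A^-2 - 264*A^-6 - 21*A^-10
  A^-2 * (98*d^2 + 105*d^4 + 7*d^6) = 7*A^10 + 147*A^6 + 623*A^2 + 966*A^-2 + 623*A^-6 + 147*A^-10 + 7*A^-14
  A^-4 * (76*d^3 + 43*d^5 + d^7) = -A^10 - 50*A^6 - 312*A^2 - 693*A^-2 - 693*A^-6 - 312*A^-10 - 50*A^-14 - A^-18
  A^-6 * (35*d^4 + 10*d^6) = 10*A^6 + 95*A^2 + 290*A^-2 + 410*A^-6 + 290*A^-10 + 95*A^-14 + 10*A^-18
  A^-8 * (9*d^5 + d^7) = -A^6 - 16*A^2 - 66*A^-2 - 125*A^-6 - 125*A^-10 - 66*A^-14 - 16*A^-18 - A^-22
  A^-10 * (d^6) = A^2 + 6*A^-2 + 15*A^-6 + 20*A^-10 + 15*A^-14 + 6*A^-18 + A^-22
Summing the groups: <K> = A^14 + A^6 - A^-2 + A^-6 - A^-10 + A^-14 - A^-18
Normalise by the writhe: (-A^3)^(-w) = (-A^3)^(-10) = A^-30, so f(A) = A^-30 * <K> = A^-16 + A^-24 - A^-32 + A^-36 - A^-40 + A^-44 - A^-48.
Substitute A = t^(-1/4), i.e. A^e → t^(-e/4): V(t) = -t^12 + t^11 - t^10 + t^9 - t^8 + t^6 + t^4

Answer: -t^12 + t^11 - t^10 + t^9 - t^8 + t^6 + t^4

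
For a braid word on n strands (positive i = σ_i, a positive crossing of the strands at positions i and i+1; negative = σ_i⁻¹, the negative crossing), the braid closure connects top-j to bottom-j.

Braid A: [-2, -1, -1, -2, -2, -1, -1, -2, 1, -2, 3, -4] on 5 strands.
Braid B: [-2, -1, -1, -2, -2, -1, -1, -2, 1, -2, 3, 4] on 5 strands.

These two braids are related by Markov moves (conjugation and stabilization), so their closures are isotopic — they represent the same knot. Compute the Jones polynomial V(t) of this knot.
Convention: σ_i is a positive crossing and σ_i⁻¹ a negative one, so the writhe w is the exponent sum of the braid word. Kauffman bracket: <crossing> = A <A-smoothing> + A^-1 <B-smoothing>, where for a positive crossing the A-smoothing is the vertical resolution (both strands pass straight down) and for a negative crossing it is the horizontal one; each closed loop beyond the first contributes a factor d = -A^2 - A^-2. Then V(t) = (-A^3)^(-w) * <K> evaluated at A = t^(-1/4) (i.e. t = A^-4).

Markov-equivalent braids have isotopic closures, hence identical knot invariants. Strip the Markov moves from each word to reach a common short braid β, then compute V(t) once on β.
Braid A: s2^-1 s1^-1 s1^-1 s2^-1 s2^-1 s1^-1 s1^-1 s2^-1 s1 s2^-1 s3 s4^-1 on 5 strands reduces by inverse Markov moves (closure unchanged at each step):
  Destabilize: the word has the form β·s4^-1 where s4^-1 occurs only as the final letter (β ∈ B_4); drop it and the last strand → 4 strands.
  Destabilize: the word has the form β·s3 where s3 occurs only as the final letter (β ∈ B_3); drop it and the last strand → 3 strands.
Reduced to β = s2^-1 s1^-1 s1^-1 s2^-1 s2^-1 s1^-1 s1^-1 s2^-1 s1 s2^-1 on 3 strands, 10 crossings.
Braid B: s2^-1 s1^-1 s1^-1 s2^-1 s2^-1 s1^-1 s1^-1 s2^-1 s1 s2^-1 s3 s4 on 5 strands reduces by inverse Markov moves (closure unchanged at each step):
  Destabilize: the word has the form β·s4 where s4 occurs only as the final letter (β ∈ B_4); drop it and the last strand → 4 strands.
  Destabilize: the word has the form β·s3 where s3 occurs only as the final letter (β ∈ B_3); drop it and the last strand → 3 strands.
Reduced to β = s2^-1 s1^-1 s1^-1 s2^-1 s2^-1 s1^-1 s1^-1 s2^-1 s1 s2^-1 on 3 strands, 10 crossings.
Both give the same β = s2^-1 s1^-1 s1^-1 s2^-1 s2^-1 s1^-1 s1^-1 s2^-1 s1 s2^-1 on 3 strands, so one state sum suffices:
Braid: s2^-1 s1^-1 s1^-1 s2^-1 s2^-1 s1^-1 s1^-1 s2^-1 s1 s2^-1 on 3 strands, 10 crossings.
Writhe w = (#positive) - (#negative) = 1 - 9 = -8.
Computing the Kauffman bracket via state sum. There are 2^10 = 1024 states.
For each crossing: s=0 is the vertical smoothing, s=1 horizontal. Crossing k contributes A^(sign_k * (1 - 2*s_k)); loop factor d = -A^2 - A^-2.
Tabulate the states by total A-exponent and number of loops L (A-exp: L × count):
  A^10: L=6 ×1
  A^8: L=5 ×10
  A^6: L=4 ×41, L=6 ×4
  A^4: L=3 ×86, L=5 ×34
  A^2: L=2 ×92, L=4 ×114, L=6 ×4
  A^0: L=1 ×40, L=3 ×185, L=5 ×27
  A^-2: L=2 ×142, L=4 ×67, L=6 ×1
  A^-4: L=1 ×40, L=3 ×76, L=5 ×4
  A^-6: L=2 ×39, L=4 ×6
  A^-8: L=1 ×5, L=3 ×5
  A^-10: L=2 ×1
Each group contributes A^e * Σ count * d^(L-1):
Powers of d = -A^2 - A^-2: d^2 = A^4 + 2 + A^-4; d^3 = -A^6 - 3*A^2 - 3*A^-2 - A^-6; d^4 = A^8 + 4*A^4 + 6 + 4*A^-4 + A^-8; d^5 = -A^10 - 5*A^6 - 10*A^2 - 10*A^-2 - 5*A^-6 - A^-10.
  A^10 * (d^5) = -A^20 - 5*A^16 - 10*A^12 - 10*A^8 - 5*A^4 - 1
  A^8 * (10*d^4) = 10*A^16 + 40*A^12 + 60*A^8 + 40*A^4 + 10
  A^6 * (41*d^3 + 4*d^5) = -4*A^16 - 61*A^12 - 163*A^8 - 163*A^4 - 61 - 4*A^-4
  A^4 * (86*d^2 + 34*d^4) = 34*A^12 + 222*A^8 + 376*A^4 + 222 + 34*A^-4
  A^2 * (92*d + 114*d^3 + 4*d^5) = -4*A^12 - 134*A^8 - 474*A^4 - 474 - 134*A^-4 - 4*A^-8
  A^0 * (40 + 185*d^2 + 27*d^4) = 27*A^8 + 293*A^4 + 572 + 293*A^-4 + 27*A^-8
  A^-2 * (142*d + 67*d^3 + d^5) = -A^8 - 72*A^4 - 353 - 353*A^-4 - 72*A^-8 - A^-12
  A^-4 * (40 + 76*d^2 + 4*d^4) = 4*A^4 + 92 + 216*A^-4 + 92*A^-8 + 4*A^-12
  A^-6 * (39*d + 6*d^3) = -6 - 57*A^-4 - 57*A^-8 - 6*A^-12
  A^-8 * (5 + 5*d^2) = 5*A^-4 + 15*A^-8 + 5*A^-12
  A^-10 * (d) = -A^-8 - A^-12
Summing the groups: <K> = -A^20 + A^16 - A^12 + A^8 - A^4 + 1 + A^-12
Normalise by the writhe: (-A^3)^(-w) = (-A^3)^(8) = A^24, so f(A) = A^24 * <K> = -A^44 + A^40 - A^36 + A^32 - A^28 + A^24 + A^12.
Substitute A = t^(-1/4), i.e. A^e → t^(-e/4): V(t) = t^-3 + t^-6 - t^-7 + t^-8 - t^-9 + t^-10 - t^-11

Answer: t^-3 + t^-6 - t^-7 + t^-8 - t^-9 + t^-10 - t^-11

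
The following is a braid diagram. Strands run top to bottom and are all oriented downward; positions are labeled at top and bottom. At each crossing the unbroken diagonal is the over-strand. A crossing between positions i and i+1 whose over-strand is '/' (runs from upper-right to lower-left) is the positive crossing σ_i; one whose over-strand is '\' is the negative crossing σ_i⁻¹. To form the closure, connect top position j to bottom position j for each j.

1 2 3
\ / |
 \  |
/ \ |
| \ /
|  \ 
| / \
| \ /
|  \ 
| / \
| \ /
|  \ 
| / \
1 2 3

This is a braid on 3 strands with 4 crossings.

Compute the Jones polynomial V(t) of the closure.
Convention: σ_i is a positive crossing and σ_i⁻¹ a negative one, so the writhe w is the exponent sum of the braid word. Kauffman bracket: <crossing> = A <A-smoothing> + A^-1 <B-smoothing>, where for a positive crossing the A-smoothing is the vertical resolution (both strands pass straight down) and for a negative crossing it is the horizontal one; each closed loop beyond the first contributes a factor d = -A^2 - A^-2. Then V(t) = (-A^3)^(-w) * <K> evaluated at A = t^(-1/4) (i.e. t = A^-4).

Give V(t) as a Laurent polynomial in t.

Reading the diagram top to bottom ('/'-over between positions i,i+1 = s_i, '\'-over = s_i^-1): braid word = s1^-1 s2^-1 s2^-1 s2^-1.
Braid: s1^-1 s2^-1 s2^-1 s2^-1 on 3 strands, 4 crossings.
Writhe w = (#positive) - (#negative) = 0 - 4 = -4.
Computing the Kauffman bracket via state sum. There are 2^4 = 16 states.
For each crossing: s=0 is the vertical smoothing, s=1 horizontal. Crossing k contributes A^(sign_k * (1 - 2*s_k)); loop factor d = -A^2 - A^-2.
  state 0000: A-exp=-4, loops=3, term = A^-4 * d^2
  state 0001: A-exp=-2, loops=2, term = A^-2 * d^1
  state 0010: A-exp=-2, loops=2, term = A^-2 * d^1
  state 0011: A-exp=+0, loops=3, term = A^0 * d^2
  state 0100: A-exp=-2, loops=2, term = A^-2 * d^1
  state 0101: A-exp=+0, loops=3, term = A^0 * d^2
  state 0110: A-exp=+0, loops=3, term = A^0 * d^2
  state 0111: A-exp=+2, loops=4, term = A^2 * d^3
  state 1000: A-exp=-2, loops=2, term = A^-2 * d^1
  state 1001: A-exp=+0, loops=1, term = A^0 * d^0
  state 1010: A-exp=+0, loops=1, term = A^0 * d^0
  state 1011: A-exp=+2, loops=2, term = A^2 * d^1
  state 1100: A-exp=+0, loops=1, term = A^0 * d^0
  state 1101: A-exp=+2, loops=2, term = A^2 * d^1
  state 1110: A-exp=+2, loops=2, term = A^2 * d^1
  state 1111: A-exp=+4, loops=3, term = A^4 * d^2
Collect the terms by A-exponent (count of states per loop number):
Powers of d = -A^2 - A^-2: d^2 = A^4 + 2 + A^-4; d^3 = -A^6 - 3*A^2 - 3*A^-2 - A^-6.
  A^4 * (d^2) = A^8 + 2*A^4 + 1
  A^2 * (3*d + d^3) = -A^8 - 6*A^4 - 6 - A^-4
  A^0 * (3 + 3*d^2) = 3*A^4 + 9 + 3*A^-4
  A^-2 * (4*d) = -4 - 4*A^-4
  A^-4 * (d^2) = 1 + 2*A^-4 + A^-8
Summing the groups: <K> = -A^4 + 1 + A^-8
Normalise by the writhe: (-A^3)^(-w) = (-A^3)^(4) = A^12, so f(A) = A^12 * <K> = -A^16 + A^12 + A^4.
Substitute A = t^(-1/4), i.e. A^e → t^(-e/4): V(t) = t^-1 + t^-3 - t^-4

Answer: t^-1 + t^-3 - t^-4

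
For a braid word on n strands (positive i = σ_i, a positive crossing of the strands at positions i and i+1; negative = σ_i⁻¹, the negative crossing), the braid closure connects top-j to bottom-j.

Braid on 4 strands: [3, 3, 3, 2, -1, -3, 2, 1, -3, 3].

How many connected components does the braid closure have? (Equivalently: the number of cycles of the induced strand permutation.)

2

Derivation:
Track the strand permutation on 4 strands, starting from identity.
  step 1: s3 swaps positions 3,4 -> [1 2 4 3]
  step 2: s3 swaps positions 3,4 -> [1 2 3 4]
  step 3: s3 swaps positions 3,4 -> [1 2 4 3]
  step 4: s2 swaps positions 2,3 -> [1 4 2 3]
  step 5: s1^-1 swaps positions 1,2 -> [4 1 2 3]
  step 6: s3^-1 swaps positions 3,4 -> [4 1 3 2]
  step 7: s2 swaps positions 2,3 -> [4 3 1 2]
  step 8: s1 swaps positions 1,2 -> [3 4 1 2]
  step 9: s3^-1 swaps positions 3,4 -> [3 4 2 1]
  step 10: s3 swaps positions 3,4 -> [3 4 1 2]
Final permutation (position -> original strand): [3 4 1 2]
Closure components = cycle count of this permutation = 2.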